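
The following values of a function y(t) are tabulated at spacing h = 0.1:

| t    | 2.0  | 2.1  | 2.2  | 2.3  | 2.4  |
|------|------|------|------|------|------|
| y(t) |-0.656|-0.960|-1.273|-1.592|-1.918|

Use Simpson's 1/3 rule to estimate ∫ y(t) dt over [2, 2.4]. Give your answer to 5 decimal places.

h = 0.1, n = 4.
(h/3)·[y₀ + 4y₁ + 2y₂ + 4y₃ + y₄] = 0.033333·(-15.328) = -0.51093.

-0.51093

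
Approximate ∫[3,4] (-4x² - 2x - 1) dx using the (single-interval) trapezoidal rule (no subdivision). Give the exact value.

T = (b−a)/2 · [f(3) + f(4)] = 0.5·[(-43) + (-73)] = -58.

-58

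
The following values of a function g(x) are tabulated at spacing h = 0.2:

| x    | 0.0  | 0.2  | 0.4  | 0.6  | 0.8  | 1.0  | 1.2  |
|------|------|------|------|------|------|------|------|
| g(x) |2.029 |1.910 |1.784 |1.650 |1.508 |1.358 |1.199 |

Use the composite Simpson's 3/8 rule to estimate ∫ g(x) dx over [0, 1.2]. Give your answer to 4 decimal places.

h = 0.2, n = 6.
(3h/8)·[y₀ + 3y₁ + 3y₂ + 2y₃ + 3y₄ + 3y₅ + y₆] = 0.075·(26.208) = 1.9656.

1.9656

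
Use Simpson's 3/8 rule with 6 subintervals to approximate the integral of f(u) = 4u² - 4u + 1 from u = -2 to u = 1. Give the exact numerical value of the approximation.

21

h = (1 − (-2))/6 = 0.5.
Nodes u₀,…,u₆ = -2, -1.5, -1, -0.5, 0, 0.5, 1.
f(u) = 4u² - 4u + 1: f₀=25, f₁=16, f₂=9, f₃=4, f₄=1, f₅=0, f₆=1.
(3h/8)·[f₀ + 3f₁ + 3f₂ + 2f₃ + 3f₄ + 3f₅ + f₆] = 0.1875·(112) = 21.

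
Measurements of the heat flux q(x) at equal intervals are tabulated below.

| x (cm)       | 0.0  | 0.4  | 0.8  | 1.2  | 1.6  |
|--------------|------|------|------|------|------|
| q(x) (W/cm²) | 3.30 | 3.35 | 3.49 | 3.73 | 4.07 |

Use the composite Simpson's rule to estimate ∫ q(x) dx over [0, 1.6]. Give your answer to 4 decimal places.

h = 0.4, n = 4.
(h/3)·[y₀ + 4y₁ + 2y₂ + 4y₃ + y₄] = 0.133333·(42.67) = 5.6893.

5.6893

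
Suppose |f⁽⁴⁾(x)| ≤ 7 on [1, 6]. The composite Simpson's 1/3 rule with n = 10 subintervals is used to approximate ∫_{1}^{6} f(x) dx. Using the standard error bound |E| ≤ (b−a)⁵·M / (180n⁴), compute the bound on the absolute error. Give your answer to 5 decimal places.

|E| ≤ (5)⁵·7 / (180·10⁴) = 21875/1800000 = 0.01215.

0.01215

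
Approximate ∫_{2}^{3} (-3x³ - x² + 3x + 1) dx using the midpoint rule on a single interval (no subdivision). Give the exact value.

M = (b−a)·f(2.5) = 1·(-44.625) = -44.625.

-44.625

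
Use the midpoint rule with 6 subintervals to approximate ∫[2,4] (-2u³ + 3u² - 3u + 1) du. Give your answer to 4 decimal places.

-79.7222

h = (4 − 2)/6 = 0.333333.
Midpoints m₁,…,m₆ = 2.166667, 2.5, 2.833333, 3.166667, 3.5, 3.833333.
f(m₁)=-11.759259, f(m₂)=-19, f(m₃)=-28.907407, f(m₄)=-41.925926, f(m₅)=-58.5, f(m₆)=-79.074074.
h·[f(m₁) + f(m₂) + f(m₃) + f(m₄) + f(m₅) + f(m₆)] = 0.333333·(-239.166667) = -79.7222.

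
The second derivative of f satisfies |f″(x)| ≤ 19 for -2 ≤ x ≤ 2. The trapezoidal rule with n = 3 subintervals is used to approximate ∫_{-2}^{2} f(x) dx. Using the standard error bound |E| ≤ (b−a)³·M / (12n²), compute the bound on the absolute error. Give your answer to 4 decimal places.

11.2593

|E| ≤ (4)³·19 / (12·3²) = 1216/108 = 11.2593.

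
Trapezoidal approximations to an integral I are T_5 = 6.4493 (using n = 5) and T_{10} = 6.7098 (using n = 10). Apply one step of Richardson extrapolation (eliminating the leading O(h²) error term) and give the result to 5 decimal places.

6.79663

R = (4·T_{10} − T_5) / 3 = (4·6.7098 − 6.4493)/3 = (20.3899)/3 = 6.79663.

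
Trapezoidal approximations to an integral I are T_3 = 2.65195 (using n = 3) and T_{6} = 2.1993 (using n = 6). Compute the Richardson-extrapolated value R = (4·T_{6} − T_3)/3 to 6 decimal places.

2.048417

R = (4·T_{6} − T_3) / 3 = (4·2.1993 − 2.65195)/3 = (6.14525)/3 = 2.048417.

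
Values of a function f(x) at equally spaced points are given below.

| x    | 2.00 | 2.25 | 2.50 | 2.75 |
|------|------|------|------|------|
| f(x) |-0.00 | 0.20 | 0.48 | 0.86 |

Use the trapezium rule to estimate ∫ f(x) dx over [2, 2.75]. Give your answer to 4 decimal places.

h = 0.25, n = 3.
(h/2)·[y₀ + 2y₁ + 2y₂ + y₃] = 0.125·(2.22) = 0.2775.

0.2775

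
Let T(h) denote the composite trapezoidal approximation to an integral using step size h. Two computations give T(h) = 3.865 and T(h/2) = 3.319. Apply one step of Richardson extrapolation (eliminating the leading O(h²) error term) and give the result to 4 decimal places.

3.1370

R = (4·T(h/2) − T(h)) / 3 = (4·3.319 − 3.865)/3 = (9.411)/3 = 3.1370.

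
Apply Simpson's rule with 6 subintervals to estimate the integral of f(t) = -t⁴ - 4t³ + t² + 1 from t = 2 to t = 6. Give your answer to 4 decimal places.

h = (6 − 2)/6 = 0.666667.
Nodes t₀,…,t₆ = 2, 2.666667, 3.333333, 4, 4.666667, 5.333333, 6.
f(t) = -t⁴ - 4t³ + t² + 1: f₀=-43, f₁=-118.308642, f₂=-259.493827, f₃=-495, f₄=-858.012346, f₅=-1386.456790, f₆=-2123.
(h/3)·[f₀ + 4f₁ + 2f₂ + 4f₃ + 2f₄ + 4f₅ + f₆] = 0.222222·(-12400.074074) = -2755.5720.

-2755.5720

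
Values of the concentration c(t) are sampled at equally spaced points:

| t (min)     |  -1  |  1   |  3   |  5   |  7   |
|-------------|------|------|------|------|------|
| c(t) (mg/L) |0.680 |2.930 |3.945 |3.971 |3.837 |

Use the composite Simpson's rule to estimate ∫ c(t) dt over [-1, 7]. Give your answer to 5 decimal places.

h = 2, n = 4.
(h/3)·[y₀ + 4y₁ + 2y₂ + 4y₃ + y₄] = 0.666667·(40.011) = 26.67400.

26.67400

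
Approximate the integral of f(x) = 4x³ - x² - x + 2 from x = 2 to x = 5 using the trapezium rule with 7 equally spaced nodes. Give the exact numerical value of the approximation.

570.625

h = (5 − 2)/6 = 0.5.
Nodes x₀,…,x₆ = 2, 2.5, 3, 3.5, 4, 4.5, 5.
f(x) = 4x³ - x² - x + 2: f₀=28, f₁=55.75, f₂=98, f₃=157.75, f₄=238, f₅=341.75, f₆=472.
(h/2)·[f₀ + 2f₁ + 2f₂ + 2f₃ + 2f₄ + 2f₅ + f₆] = 0.25·(2282.5) = 570.625.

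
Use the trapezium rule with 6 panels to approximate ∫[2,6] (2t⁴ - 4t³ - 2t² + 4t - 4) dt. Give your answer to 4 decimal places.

1773.6955

h = (6 − 2)/6 = 0.666667.
Nodes t₀,…,t₆ = 2, 2.666667, 3.333333, 4, 4.666667, 5.333333, 6.
f(t) = 2t⁴ - 4t³ - 2t² + 4t - 4: f₀=-4, f₁=17.728395, f₂=85.876543, f₃=236, f₄=513.135802, f₅=971.802469, f₆=1676.
(h/2)·[f₀ + 2f₁ + 2f₂ + 2f₃ + 2f₄ + 2f₅ + f₆] = 0.333333·(5321.086420) = 1773.6955.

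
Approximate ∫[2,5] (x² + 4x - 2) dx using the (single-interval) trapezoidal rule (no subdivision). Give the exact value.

79.5

T = (b−a)/2 · [f(2) + f(5)] = 1.5·[10 + 43] = 79.5.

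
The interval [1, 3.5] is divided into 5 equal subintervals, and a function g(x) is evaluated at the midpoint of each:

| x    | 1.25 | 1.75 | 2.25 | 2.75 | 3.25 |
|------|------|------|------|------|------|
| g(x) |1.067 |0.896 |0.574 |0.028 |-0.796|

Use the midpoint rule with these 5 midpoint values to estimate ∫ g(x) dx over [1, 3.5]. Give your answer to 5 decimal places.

0.88450

h = 0.5, n = 5.
h·[y(m₁) + y(m₂) + y(m₃) + y(m₄) + y(m₅)] = 0.5·(1.769) = 0.88450.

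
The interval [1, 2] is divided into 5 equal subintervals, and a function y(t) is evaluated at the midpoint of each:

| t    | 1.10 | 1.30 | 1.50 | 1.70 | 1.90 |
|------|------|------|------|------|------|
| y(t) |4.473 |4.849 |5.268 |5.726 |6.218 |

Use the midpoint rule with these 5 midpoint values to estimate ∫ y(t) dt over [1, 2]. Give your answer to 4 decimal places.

h = 0.2, n = 5.
h·[y(m₁) + y(m₂) + y(m₃) + y(m₄) + y(m₅)] = 0.2·(26.534) = 5.3068.

5.3068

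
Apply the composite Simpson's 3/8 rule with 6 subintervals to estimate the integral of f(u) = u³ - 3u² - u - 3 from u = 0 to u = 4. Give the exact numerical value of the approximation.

-20

h = (4 − 0)/6 = 0.666667.
Nodes u₀,…,u₆ = 0, 0.666667, 1.333333, 2, 2.666667, 3.333333, 4.
f(u) = u³ - 3u² - u - 3: f₀=-3, f₁=-4.703704, f₂=-7.296296, f₃=-9, f₄=-8.037037, f₅=-2.629630, f₆=9.
(3h/8)·[f₀ + 3f₁ + 3f₂ + 2f₃ + 3f₄ + 3f₅ + f₆] = 0.25·(-80) = -20.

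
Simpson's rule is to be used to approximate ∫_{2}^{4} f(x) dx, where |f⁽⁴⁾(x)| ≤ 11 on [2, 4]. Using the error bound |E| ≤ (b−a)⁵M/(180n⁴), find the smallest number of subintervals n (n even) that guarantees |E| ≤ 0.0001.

Need 352/(180n⁴) ≤ 0.0001.
n⁴ ≥ 352/(180·0.0001) = 19555.6 ⇒ n ≥ 11.8254, so the smallest even n is 12. (n must be even for Simpson's rule.)

12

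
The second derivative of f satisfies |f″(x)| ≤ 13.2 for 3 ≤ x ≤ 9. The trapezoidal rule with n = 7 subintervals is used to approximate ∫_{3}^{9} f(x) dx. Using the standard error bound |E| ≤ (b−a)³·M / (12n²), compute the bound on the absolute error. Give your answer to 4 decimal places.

4.8490

|E| ≤ (6)³·13.2 / (12·7²) = 2851.2/588 = 4.8490.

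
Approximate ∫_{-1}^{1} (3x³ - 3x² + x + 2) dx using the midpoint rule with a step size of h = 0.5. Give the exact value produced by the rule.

h = (1 − (-1))/4 = 0.5.
Midpoints m₁,…,m₄ = -0.75, -0.25, 0.25, 0.75.
f(m₁)=-1.703125, f(m₂)=1.515625, f(m₃)=2.109375, f(m₄)=2.328125.
h·[f(m₁) + f(m₂) + f(m₃) + f(m₄)] = 0.5·(4.25) = 2.125.

2.125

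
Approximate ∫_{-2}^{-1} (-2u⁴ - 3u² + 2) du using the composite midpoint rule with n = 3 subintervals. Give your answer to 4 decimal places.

-17.1137

h = (-1 − (-2))/3 = 0.333333.
Midpoints m₁,…,m₃ = -1.833333, -1.5, -1.166667.
f(m₁)=-30.677469, f(m₂)=-14.875, f(m₃)=-5.788580.
h·[f(m₁) + f(m₂) + f(m₃)] = 0.333333·(-51.341049) = -17.1137.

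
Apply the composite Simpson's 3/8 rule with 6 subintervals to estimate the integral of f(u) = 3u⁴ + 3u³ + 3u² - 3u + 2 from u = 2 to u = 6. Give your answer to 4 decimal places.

h = (6 − 2)/6 = 0.666667.
Nodes u₀,…,u₆ = 2, 2.666667, 3.333333, 4, 4.666667, 5.333333, 6.
f(u) = 3u⁴ + 3u³ + 3u² - 3u + 2: f₀=80, f₁=223.925926, f₂=506.814815, f₃=998, f₄=1781.037037, f₅=2953.703704, f₆=4628.
(3h/8)·[f₀ + 3f₁ + 3f₂ + 2f₃ + 3f₄ + 3f₅ + f₆] = 0.25·(23100.444444) = 5775.1111.

5775.1111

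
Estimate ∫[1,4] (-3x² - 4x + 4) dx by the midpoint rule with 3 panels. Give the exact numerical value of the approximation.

h = (4 − 1)/3 = 1.
Midpoints m₁,…,m₃ = 1.5, 2.5, 3.5.
f(m₁)=-8.75, f(m₂)=-24.75, f(m₃)=-46.75.
h·[f(m₁) + f(m₂) + f(m₃)] = 1·(-80.25) = -80.25.

-80.25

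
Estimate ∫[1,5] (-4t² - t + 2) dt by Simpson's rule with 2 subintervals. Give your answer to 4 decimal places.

-169.3333

h = (5 − 1)/2 = 2.
Nodes t₀,…,t₂ = 1, 3, 5.
f(t) = -4t² - t + 2: f₀=-3, f₁=-37, f₂=-103.
(h/3)·[f₀ + 4f₁ + f₂] = 0.666667·(-254) = -169.3333.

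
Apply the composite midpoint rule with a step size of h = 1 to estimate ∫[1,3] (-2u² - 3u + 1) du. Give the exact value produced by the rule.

h = (3 − 1)/2 = 1.
Midpoints m₁,…,m₂ = 1.5, 2.5.
f(m₁)=-8, f(m₂)=-19.
h·[f(m₁) + f(m₂)] = 1·(-27) = -27.

-27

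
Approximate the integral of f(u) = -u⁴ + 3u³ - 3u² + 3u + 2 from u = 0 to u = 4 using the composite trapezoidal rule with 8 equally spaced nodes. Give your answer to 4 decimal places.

-48.4865

h = (4 − 0)/7 = 0.571429.
Nodes u₀,…,u₇ = 0, 0.571429, 1.142857, 1.714286, 2.285714, 2.857143, 3.428571, 4.
f(u) = -u⁴ + 3u³ - 3u² + 3u + 2: f₀=2, f₁=3.187838, f₂=4.282382, f₃=4.803832, f₄=1.713453, f₅=-10.586422, f₆=-40.252395, f₇=-98.
(h/2)·[f₀ + 2f₁ + 2f₂ + 2f₃ + 2f₄ + 2f₅ + 2f₆ + f₇] = 0.285714·(-169.702624) = -48.4865.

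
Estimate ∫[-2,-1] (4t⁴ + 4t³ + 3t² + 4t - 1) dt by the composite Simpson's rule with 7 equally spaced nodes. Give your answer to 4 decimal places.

h = (-1 − (-2))/6 = 0.166667.
Nodes t₀,…,t₆ = -2, -1.833333, -1.666667, -1.5, -1.333333, -1.166667, -1.
f(t) = 4t⁴ + 4t³ + 3t² + 4t - 1: f₀=35, f₁=22.290123, f₂=13.012346, f₃=6.5, f₄=2.160494, f₅=-0.524691, f₆=-2.
(h/3)·[f₀ + 4f₁ + 2f₂ + 4f₃ + 2f₄ + 4f₅ + f₆] = 0.055556·(176.407407) = 9.8004.

9.8004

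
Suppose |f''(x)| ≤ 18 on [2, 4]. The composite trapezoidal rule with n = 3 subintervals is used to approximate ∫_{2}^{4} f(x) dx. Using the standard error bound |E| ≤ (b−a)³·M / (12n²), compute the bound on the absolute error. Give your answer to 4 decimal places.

|E| ≤ (2)³·18 / (12·3²) = 144/108 = 1.3333.

1.3333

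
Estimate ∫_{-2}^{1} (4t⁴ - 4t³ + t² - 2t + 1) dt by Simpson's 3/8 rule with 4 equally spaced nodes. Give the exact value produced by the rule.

h = (1 − (-2))/3 = 1.
Nodes t₀,…,t₃ = -2, -1, 0, 1.
f(t) = 4t⁴ - 4t³ + t² - 2t + 1: f₀=105, f₁=12, f₂=1, f₃=0.
(3h/8)·[f₀ + 3f₁ + 3f₂ + f₃] = 0.375·(144) = 54.

54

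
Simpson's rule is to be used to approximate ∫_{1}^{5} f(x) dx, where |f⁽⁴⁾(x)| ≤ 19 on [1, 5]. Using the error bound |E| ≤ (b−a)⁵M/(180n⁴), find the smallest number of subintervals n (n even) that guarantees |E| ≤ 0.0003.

26

Need 19456/(180n⁴) ≤ 0.0003.
n⁴ ≥ 19456/(180·0.0003) = 360296 ⇒ n ≥ 24.4999, so the smallest even n is 26. (n must be even for Simpson's rule.)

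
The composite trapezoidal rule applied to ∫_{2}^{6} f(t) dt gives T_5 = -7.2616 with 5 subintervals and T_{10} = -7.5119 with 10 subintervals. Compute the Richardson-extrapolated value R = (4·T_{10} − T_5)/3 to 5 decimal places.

-7.59533

R = (4·T_{10} − T_5) / 3 = (4·(-7.5119) − (-7.2616))/3 = (-22.7860)/3 = -7.59533.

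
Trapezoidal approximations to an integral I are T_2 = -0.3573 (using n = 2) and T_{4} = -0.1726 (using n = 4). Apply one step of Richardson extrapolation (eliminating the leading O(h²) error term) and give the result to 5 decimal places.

-0.11103

R = (4·T_{4} − T_2) / 3 = (4·(-0.1726) − (-0.3573))/3 = (-0.3331)/3 = -0.11103.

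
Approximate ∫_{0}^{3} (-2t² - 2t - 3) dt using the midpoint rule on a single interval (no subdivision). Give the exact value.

M = (b−a)·f(1.5) = 3·(-10.5) = -31.5.

-31.5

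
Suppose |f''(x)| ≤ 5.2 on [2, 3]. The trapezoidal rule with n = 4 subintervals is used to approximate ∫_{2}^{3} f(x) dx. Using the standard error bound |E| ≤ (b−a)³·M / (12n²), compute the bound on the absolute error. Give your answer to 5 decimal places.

0.02708

|E| ≤ (1)³·5.2 / (12·4²) = 5.2/192 = 0.02708.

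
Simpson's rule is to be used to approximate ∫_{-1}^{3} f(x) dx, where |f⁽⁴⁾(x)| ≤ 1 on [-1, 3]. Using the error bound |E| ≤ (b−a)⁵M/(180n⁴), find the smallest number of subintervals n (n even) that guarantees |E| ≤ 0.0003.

12

Need 1024/(180n⁴) ≤ 0.0003.
n⁴ ≥ 1024/(180·0.0003) = 18963 ⇒ n ≥ 11.7348, so the smallest even n is 12. (n must be even for Simpson's rule.)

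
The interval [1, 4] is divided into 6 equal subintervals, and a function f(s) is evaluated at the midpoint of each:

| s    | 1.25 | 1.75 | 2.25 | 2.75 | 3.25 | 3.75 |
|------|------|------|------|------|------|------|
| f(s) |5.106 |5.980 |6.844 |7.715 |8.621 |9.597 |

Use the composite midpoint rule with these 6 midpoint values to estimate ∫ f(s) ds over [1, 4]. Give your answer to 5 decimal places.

21.93150

h = 0.5, n = 6.
h·[y(m₁) + y(m₂) + y(m₃) + y(m₄) + y(m₅) + y(m₆)] = 0.5·(43.863) = 21.93150.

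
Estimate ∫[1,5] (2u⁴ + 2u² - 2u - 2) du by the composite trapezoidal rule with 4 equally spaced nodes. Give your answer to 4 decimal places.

1448.7572

h = (5 − 1)/3 = 1.333333.
Nodes u₀,…,u₃ = 1, 2.333333, 3.666667, 5.
f(u) = 2u⁴ + 2u² - 2u - 2: f₀=0, f₁=63.506173, f₂=379.061728, f₃=1288.
(h/2)·[f₀ + 2f₁ + 2f₂ + f₃] = 0.666667·(2173.135802) = 1448.7572.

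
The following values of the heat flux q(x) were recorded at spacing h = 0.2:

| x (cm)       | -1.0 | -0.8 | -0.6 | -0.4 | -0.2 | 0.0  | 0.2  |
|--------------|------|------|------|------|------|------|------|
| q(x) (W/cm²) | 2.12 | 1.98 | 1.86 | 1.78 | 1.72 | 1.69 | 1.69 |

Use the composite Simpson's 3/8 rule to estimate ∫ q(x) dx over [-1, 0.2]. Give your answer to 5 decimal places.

2.18400

h = 0.2, n = 6.
(3h/8)·[y₀ + 3y₁ + 3y₂ + 2y₃ + 3y₄ + 3y₅ + y₆] = 0.075·(29.12) = 2.18400.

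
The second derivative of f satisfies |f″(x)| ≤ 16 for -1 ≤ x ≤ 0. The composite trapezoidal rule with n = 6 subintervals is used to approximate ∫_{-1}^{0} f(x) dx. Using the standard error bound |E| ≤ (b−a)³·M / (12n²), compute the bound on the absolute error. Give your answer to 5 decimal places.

0.03704

|E| ≤ (1)³·16 / (12·6²) = 16/432 = 0.03704.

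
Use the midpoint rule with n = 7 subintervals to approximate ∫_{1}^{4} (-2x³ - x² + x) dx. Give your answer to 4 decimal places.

-140.2653

h = (4 − 1)/7 = 0.428571.
Midpoints m₁,…,m₇ = 1.214286, 1.642857, 2.071429, 2.5, 2.928571, 3.357143, 3.785714.
f(m₁)=-3.841108, f(m₂)=-9.924198, f(m₃)=-19.995627, f(m₄)=-35, f(m₅)=-55.881924, f(m₆)=-83.586006, f(m₇)=-119.056851.
h·[f(m₁) + f(m₂) + f(m₃) + f(m₄) + f(m₅) + f(m₆) + f(m₇)] = 0.428571·(-327.285714) = -140.2653.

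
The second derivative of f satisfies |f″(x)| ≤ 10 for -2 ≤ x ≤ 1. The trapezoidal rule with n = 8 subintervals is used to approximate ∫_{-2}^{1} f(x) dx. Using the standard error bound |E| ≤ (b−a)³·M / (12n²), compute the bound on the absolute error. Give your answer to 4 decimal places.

|E| ≤ (3)³·10 / (12·8²) = 270/768 = 0.3516.

0.3516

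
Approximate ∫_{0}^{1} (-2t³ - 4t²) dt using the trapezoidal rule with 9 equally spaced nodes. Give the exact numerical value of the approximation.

-1.8515625

h = (1 − 0)/8 = 0.125.
Nodes t₀,…,t₈ = 0, 0.125, 0.25, 0.375, 0.5, 0.625, 0.75, 0.875, 1.
f(t) = -2t³ - 4t²: f₀=0, f₁=-0.06640625, f₂=-0.28125, f₃=-0.66796875, f₄=-1.25, f₅=-2.05078125, f₆=-3.09375, f₇=-4.40234375, f₈=-6.
(h/2)·[f₀ + 2f₁ + 2f₂ + 2f₃ + 2f₄ + 2f₅ + 2f₆ + 2f₇ + f₈] = 0.0625·(-29.625) = -1.8515625.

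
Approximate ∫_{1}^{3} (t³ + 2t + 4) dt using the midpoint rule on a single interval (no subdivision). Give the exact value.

32

M = (b−a)·f(2) = 2·(16) = 32.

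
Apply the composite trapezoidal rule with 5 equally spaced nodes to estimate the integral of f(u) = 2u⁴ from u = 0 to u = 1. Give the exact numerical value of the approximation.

h = (1 − 0)/4 = 0.25.
Nodes u₀,…,u₄ = 0, 0.25, 0.5, 0.75, 1.
f(u) = 2u⁴: f₀=0, f₁=0.0078125, f₂=0.125, f₃=0.6328125, f₄=2.
(h/2)·[f₀ + 2f₁ + 2f₂ + 2f₃ + f₄] = 0.125·(3.53125) = 0.44140625.

0.44140625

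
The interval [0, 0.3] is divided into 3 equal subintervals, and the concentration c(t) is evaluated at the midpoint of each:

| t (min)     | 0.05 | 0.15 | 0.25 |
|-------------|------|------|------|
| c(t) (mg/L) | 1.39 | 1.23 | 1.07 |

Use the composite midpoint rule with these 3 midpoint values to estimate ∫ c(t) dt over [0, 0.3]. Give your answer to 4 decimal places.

0.3690

h = 0.1, n = 3.
h·[y(m₁) + y(m₂) + y(m₃)] = 0.1·(3.69) = 0.3690.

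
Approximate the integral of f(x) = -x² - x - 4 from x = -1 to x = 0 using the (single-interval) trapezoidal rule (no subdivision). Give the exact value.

T = (b−a)/2 · [f(-1) + f(0)] = 0.5·[(-4) + (-4)] = -4.

-4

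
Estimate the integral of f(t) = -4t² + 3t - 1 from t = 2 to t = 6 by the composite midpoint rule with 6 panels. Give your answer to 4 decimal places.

-232.7407

h = (6 − 2)/6 = 0.666667.
Midpoints m₁,…,m₆ = 2.333333, 3, 3.666667, 4.333333, 5, 5.666667.
f(m₁)=-15.777778, f(m₂)=-28, f(m₃)=-43.777778, f(m₄)=-63.111111, f(m₅)=-86, f(m₆)=-112.444444.
h·[f(m₁) + f(m₂) + f(m₃) + f(m₄) + f(m₅) + f(m₆)] = 0.666667·(-349.111111) = -232.7407.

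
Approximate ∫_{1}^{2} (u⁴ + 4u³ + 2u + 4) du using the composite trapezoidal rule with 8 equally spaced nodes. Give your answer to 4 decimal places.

h = (2 − 1)/7 = 0.142857.
Nodes u₀,…,u₇ = 1, 1.142857, 1.285714, 1.428571, 1.571429, 1.714286, 1.857143, 2.
f(u) = u⁴ + 4u³ + 2u + 4: f₀=11, f₁=13.962516, f₂=17.805498, f₃=22.683882, f₄=28.762599, f₅=36.216576, f₆=45.230737, f₇=56.
(h/2)·[f₀ + 2f₁ + 2f₂ + 2f₃ + 2f₄ + 2f₅ + 2f₆ + f₇] = 0.071429·(396.323615) = 28.3088.

28.3088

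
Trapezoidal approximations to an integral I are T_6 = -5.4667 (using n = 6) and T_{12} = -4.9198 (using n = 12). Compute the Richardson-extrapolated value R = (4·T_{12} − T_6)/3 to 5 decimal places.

-4.73750

R = (4·T_{12} − T_6) / 3 = (4·(-4.9198) − (-5.4667))/3 = (-14.2125)/3 = -4.73750.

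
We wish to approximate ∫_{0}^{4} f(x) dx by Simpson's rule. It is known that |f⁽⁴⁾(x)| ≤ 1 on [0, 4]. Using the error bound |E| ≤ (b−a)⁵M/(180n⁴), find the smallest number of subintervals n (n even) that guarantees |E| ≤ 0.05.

4

Need 1024/(180n⁴) ≤ 0.05.
n⁴ ≥ 1024/(180·0.05) = 113.778 ⇒ n ≥ 3.2660, so the smallest even n is 4. (n must be even for Simpson's rule.)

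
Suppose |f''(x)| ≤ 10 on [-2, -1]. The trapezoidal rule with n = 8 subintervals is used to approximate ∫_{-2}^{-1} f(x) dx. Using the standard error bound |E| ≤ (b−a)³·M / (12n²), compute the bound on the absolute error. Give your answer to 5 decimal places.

0.01302

|E| ≤ (1)³·10 / (12·8²) = 10/768 = 0.01302.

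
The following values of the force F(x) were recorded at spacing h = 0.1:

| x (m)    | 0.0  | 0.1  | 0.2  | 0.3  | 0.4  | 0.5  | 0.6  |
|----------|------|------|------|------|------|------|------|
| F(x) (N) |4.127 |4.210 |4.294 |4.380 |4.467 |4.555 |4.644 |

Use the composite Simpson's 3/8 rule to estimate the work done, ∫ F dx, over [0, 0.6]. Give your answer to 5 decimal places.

2.62909

h = 0.1, n = 6.
(3h/8)·[y₀ + 3y₁ + 3y₂ + 2y₃ + 3y₄ + 3y₅ + y₆] = 0.0375·(70.109) = 2.62909.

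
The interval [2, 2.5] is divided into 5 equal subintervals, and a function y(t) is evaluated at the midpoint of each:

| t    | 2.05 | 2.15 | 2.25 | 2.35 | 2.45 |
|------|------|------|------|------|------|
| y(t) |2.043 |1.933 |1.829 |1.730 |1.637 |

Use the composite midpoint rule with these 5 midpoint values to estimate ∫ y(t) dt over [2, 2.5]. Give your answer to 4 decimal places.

h = 0.1, n = 5.
h·[y(m₁) + y(m₂) + y(m₃) + y(m₄) + y(m₅)] = 0.1·(9.172) = 0.9172.

0.9172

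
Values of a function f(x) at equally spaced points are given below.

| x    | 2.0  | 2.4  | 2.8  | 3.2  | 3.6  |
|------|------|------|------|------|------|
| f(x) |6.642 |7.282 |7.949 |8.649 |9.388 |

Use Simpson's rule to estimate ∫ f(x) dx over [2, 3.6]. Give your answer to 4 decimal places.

h = 0.4, n = 4.
(h/3)·[y₀ + 4y₁ + 2y₂ + 4y₃ + y₄] = 0.133333·(95.652) = 12.7536.

12.7536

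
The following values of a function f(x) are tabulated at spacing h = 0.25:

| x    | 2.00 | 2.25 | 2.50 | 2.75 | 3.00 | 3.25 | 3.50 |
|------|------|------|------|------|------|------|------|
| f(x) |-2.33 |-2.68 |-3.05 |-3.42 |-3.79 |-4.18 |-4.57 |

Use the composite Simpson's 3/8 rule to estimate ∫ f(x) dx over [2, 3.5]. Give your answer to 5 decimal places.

h = 0.25, n = 6.
(3h/8)·[y₀ + 3y₁ + 3y₂ + 2y₃ + 3y₄ + 3y₅ + y₆] = 0.09375·(-54.84) = -5.14125.

-5.14125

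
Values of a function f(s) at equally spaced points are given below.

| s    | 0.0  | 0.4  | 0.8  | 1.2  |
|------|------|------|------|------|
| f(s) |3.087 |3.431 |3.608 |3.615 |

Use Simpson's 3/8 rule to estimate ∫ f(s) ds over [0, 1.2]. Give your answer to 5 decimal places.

h = 0.4, n = 3.
(3h/8)·[y₀ + 3y₁ + 3y₂ + y₃] = 0.15·(27.819) = 4.17285.

4.17285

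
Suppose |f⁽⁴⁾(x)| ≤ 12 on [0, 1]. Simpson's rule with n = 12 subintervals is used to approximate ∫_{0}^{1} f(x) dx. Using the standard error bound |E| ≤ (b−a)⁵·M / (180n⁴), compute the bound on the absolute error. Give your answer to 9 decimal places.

|E| ≤ (1)⁵·12 / (180·12⁴) = 12/3732480 = 0.000003215.

0.000003215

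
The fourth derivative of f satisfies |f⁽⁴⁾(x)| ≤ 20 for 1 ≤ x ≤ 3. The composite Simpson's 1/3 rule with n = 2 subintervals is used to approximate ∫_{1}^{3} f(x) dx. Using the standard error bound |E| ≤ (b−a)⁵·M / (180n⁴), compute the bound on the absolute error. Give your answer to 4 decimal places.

0.2222

|E| ≤ (2)⁵·20 / (180·2⁴) = 640/2880 = 0.2222.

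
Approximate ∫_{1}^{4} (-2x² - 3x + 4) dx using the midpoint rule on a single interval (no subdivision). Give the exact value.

-48

M = (b−a)·f(2.5) = 3·(-16) = -48.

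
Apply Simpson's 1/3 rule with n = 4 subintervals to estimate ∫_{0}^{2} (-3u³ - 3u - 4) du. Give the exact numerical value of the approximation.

-26

h = (2 − 0)/4 = 0.5.
Nodes u₀,…,u₄ = 0, 0.5, 1, 1.5, 2.
f(u) = -3u³ - 3u - 4: f₀=-4, f₁=-5.875, f₂=-10, f₃=-18.625, f₄=-34.
(h/3)·[f₀ + 4f₁ + 2f₂ + 4f₃ + f₄] = 0.166667·(-156) = -26.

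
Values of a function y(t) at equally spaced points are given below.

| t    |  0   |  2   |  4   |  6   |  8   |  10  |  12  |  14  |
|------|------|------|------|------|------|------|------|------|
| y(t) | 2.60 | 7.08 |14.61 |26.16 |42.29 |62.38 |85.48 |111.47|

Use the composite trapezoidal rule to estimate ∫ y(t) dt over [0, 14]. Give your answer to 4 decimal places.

590.0700

h = 2, n = 7.
(h/2)·[y₀ + 2y₁ + 2y₂ + 2y₃ + 2y₄ + 2y₅ + 2y₆ + y₇] = 1·(590.07) = 590.0700.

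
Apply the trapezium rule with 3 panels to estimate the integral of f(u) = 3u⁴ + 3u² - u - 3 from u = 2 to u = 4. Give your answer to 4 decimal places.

664.4938

h = (4 − 2)/3 = 0.666667.
Nodes u₀,…,u₃ = 2, 2.666667, 3.333333, 4.
f(u) = 3u⁴ + 3u² - u - 3: f₀=55, f₁=167.370370, f₂=397.370370, f₃=809.
(h/2)·[f₀ + 2f₁ + 2f₂ + f₃] = 0.333333·(1993.481481) = 664.4938.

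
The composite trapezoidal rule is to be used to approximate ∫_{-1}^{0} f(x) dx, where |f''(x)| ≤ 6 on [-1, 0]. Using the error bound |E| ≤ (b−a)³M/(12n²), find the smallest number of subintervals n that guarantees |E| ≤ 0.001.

Need 6/(12n²) ≤ 0.001.
n² ≥ 6/(12·0.001) = 500 ⇒ n ≥ 22.3607, so the smallest n is 23.

23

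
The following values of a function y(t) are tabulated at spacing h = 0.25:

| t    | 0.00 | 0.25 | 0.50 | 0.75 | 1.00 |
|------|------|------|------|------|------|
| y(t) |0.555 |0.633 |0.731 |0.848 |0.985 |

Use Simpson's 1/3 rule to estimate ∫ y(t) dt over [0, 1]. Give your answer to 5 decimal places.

h = 0.25, n = 4.
(h/3)·[y₀ + 4y₁ + 2y₂ + 4y₃ + y₄] = 0.083333·(8.926) = 0.74383.

0.74383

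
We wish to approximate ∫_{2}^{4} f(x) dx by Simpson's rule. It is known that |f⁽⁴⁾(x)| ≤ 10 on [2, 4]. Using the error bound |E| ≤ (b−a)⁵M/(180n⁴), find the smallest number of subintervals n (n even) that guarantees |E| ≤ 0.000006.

Need 320/(180n⁴) ≤ 0.000006.
n⁴ ≥ 320/(180·0.000006) = 296296 ⇒ n ≥ 23.3309, so the smallest even n is 24. (n must be even for Simpson's rule.)

24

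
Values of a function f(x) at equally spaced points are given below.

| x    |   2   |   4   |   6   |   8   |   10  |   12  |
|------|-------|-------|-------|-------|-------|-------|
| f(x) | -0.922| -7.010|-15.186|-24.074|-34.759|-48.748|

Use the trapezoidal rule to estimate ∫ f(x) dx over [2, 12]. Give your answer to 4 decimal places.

h = 2, n = 5.
(h/2)·[y₀ + 2y₁ + 2y₂ + 2y₃ + 2y₄ + y₅] = 1·(-211.728) = -211.7280.

-211.7280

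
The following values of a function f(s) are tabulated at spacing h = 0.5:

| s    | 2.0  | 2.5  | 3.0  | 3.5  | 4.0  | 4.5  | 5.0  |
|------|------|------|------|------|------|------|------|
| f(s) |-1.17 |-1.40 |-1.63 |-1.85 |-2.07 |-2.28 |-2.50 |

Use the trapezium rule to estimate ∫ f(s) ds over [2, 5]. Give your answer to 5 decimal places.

-5.53250

h = 0.5, n = 6.
(h/2)·[y₀ + 2y₁ + 2y₂ + 2y₃ + 2y₄ + 2y₅ + y₆] = 0.25·(-22.13) = -5.53250.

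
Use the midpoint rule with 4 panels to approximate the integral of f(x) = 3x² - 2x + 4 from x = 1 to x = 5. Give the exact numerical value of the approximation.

h = (5 − 1)/4 = 1.
Midpoints m₁,…,m₄ = 1.5, 2.5, 3.5, 4.5.
f(m₁)=7.75, f(m₂)=17.75, f(m₃)=33.75, f(m₄)=55.75.
h·[f(m₁) + f(m₂) + f(m₃) + f(m₄)] = 1·(115) = 115.

115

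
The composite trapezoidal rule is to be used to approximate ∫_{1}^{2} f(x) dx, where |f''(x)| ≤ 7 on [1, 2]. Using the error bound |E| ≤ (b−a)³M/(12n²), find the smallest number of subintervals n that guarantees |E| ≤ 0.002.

18

Need 7/(12n²) ≤ 0.002.
n² ≥ 7/(12·0.002) = 291.667 ⇒ n ≥ 17.0783, so the smallest n is 18.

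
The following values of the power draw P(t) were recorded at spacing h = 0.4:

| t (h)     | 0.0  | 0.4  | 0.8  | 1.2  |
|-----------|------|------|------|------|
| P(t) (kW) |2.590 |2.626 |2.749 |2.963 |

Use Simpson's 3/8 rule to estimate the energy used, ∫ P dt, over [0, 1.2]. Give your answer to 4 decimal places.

3.2517

h = 0.4, n = 3.
(3h/8)·[y₀ + 3y₁ + 3y₂ + y₃] = 0.15·(21.678) = 3.2517.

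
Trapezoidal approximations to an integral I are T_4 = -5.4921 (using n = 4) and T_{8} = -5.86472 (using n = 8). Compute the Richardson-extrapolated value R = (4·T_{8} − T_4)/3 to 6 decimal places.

R = (4·T_{8} − T_4) / 3 = (4·(-5.86472) − (-5.4921))/3 = (-17.96678)/3 = -5.988927.

-5.988927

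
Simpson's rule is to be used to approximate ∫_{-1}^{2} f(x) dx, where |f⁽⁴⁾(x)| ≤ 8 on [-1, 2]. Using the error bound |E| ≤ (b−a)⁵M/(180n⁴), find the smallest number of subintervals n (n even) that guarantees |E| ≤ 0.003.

Need 1944/(180n⁴) ≤ 0.003.
n⁴ ≥ 1944/(180·0.003) = 3600 ⇒ n ≥ 7.7460, so the smallest even n is 8. (n must be even for Simpson's rule.)

8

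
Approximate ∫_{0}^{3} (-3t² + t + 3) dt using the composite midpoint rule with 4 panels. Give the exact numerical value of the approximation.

h = (3 − 0)/4 = 0.75.
Midpoints m₁,…,m₄ = 0.375, 1.125, 1.875, 2.625.
f(m₁)=2.953125, f(m₂)=0.328125, f(m₃)=-5.671875, f(m₄)=-15.046875.
h·[f(m₁) + f(m₂) + f(m₃) + f(m₄)] = 0.75·(-17.4375) = -13.078125.

-13.078125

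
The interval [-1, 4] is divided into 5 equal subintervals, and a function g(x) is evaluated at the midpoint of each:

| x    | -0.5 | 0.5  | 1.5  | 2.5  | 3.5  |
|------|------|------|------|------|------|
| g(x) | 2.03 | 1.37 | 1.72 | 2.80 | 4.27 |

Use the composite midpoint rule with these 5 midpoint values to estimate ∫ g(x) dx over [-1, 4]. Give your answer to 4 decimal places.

12.1900

h = 1, n = 5.
h·[y(m₁) + y(m₂) + y(m₃) + y(m₄) + y(m₅)] = 1·(12.19) = 12.1900.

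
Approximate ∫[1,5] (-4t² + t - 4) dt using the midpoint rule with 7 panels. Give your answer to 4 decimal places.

h = (5 − 1)/7 = 0.571429.
Midpoints m₁,…,m₇ = 1.285714, 1.857143, 2.428571, 3, 3.571429, 4.142857, 4.714286.
f(m₁)=-9.326531, f(m₂)=-15.938776, f(m₃)=-25.163265, f(m₄)=-37, f(m₅)=-51.448980, f(m₆)=-68.510204, f(m₇)=-88.183673.
h·[f(m₁) + f(m₂) + f(m₃) + f(m₄) + f(m₅) + f(m₆) + f(m₇)] = 0.571429·(-295.571429) = -168.8980.

-168.8980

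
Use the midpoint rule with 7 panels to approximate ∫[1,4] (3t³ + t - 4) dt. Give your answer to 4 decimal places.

185.7168

h = (4 − 1)/7 = 0.428571.
Midpoints m₁,…,m₇ = 1.214286, 1.642857, 2.071429, 2.5, 2.928571, 3.357143, 3.785714.
f(m₁)=2.585641, f(m₂)=10.944971, f(m₃)=24.735787, f(m₄)=45.375, f(m₅)=74.279519, f(m₆)=112.866254, f(m₇)=162.552114.
h·[f(m₁) + f(m₂) + f(m₃) + f(m₄) + f(m₅) + f(m₆) + f(m₇)] = 0.428571·(433.339286) = 185.7168.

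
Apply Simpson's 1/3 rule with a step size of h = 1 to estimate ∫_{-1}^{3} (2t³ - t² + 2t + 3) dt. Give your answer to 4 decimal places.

h = (3 − (-1))/4 = 1.
Nodes t₀,…,t₄ = -1, 0, 1, 2, 3.
f(t) = 2t³ - t² + 2t + 3: f₀=-2, f₁=3, f₂=6, f₃=19, f₄=54.
(h/3)·[f₀ + 4f₁ + 2f₂ + 4f₃ + f₄] = 0.333333·(152) = 50.6667.

50.6667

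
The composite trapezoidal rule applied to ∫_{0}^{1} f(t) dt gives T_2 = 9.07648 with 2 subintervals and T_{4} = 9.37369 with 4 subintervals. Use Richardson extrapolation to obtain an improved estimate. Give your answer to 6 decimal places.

9.472760

R = (4·T_{4} − T_2) / 3 = (4·9.37369 − 9.07648)/3 = (28.41828)/3 = 9.472760.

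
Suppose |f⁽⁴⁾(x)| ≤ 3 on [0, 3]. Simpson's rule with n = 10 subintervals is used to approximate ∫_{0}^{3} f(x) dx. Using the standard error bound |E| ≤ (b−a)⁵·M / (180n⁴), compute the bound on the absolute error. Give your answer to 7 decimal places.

|E| ≤ (3)⁵·3 / (180·10⁴) = 729/1800000 = 0.0004050.

0.0004050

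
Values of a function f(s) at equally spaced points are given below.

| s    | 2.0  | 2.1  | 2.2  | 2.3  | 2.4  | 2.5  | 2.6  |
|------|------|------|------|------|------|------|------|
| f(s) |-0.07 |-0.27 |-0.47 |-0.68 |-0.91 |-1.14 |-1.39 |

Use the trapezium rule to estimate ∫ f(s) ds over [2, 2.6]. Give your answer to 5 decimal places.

-0.42000

h = 0.1, n = 6.
(h/2)·[y₀ + 2y₁ + 2y₂ + 2y₃ + 2y₄ + 2y₅ + y₆] = 0.05·(-8.40) = -0.42000.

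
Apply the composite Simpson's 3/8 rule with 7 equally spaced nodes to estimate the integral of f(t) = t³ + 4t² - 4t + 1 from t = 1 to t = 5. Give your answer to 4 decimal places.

h = (5 − 1)/6 = 0.666667.
Nodes t₀,…,t₆ = 1, 1.666667, 2.333333, 3, 3.666667, 4.333333, 5.
f(t) = t³ + 4t² - 4t + 1: f₀=2, f₁=10.074074, f₂=26.148148, f₃=52, f₄=89.407407, f₅=140.148148, f₆=206.
(3h/8)·[f₀ + 3f₁ + 3f₂ + 2f₃ + 3f₄ + 3f₅ + f₆] = 0.25·(1109.333333) = 277.3333.

277.3333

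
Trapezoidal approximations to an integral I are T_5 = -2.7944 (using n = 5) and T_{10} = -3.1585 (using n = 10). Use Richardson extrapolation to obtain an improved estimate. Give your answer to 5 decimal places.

R = (4·T_{10} − T_5) / 3 = (4·(-3.1585) − (-2.7944))/3 = (-9.8396)/3 = -3.27987.

-3.27987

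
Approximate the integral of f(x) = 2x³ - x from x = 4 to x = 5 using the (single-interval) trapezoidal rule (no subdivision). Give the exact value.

T = (b−a)/2 · [f(4) + f(5)] = 0.5·[124 + 245] = 184.5.

184.5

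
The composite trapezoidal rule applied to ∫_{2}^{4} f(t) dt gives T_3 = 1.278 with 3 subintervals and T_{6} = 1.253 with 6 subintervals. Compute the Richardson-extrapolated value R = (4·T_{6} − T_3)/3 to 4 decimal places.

1.2447

R = (4·T_{6} − T_3) / 3 = (4·1.253 − 1.278)/3 = (3.734)/3 = 1.2447.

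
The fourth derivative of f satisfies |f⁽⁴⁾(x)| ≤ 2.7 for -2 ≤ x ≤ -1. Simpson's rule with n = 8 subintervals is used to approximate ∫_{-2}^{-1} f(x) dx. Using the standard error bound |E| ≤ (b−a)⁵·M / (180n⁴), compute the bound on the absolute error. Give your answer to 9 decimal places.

0.000003662

|E| ≤ (1)⁵·2.7 / (180·8⁴) = 2.7/737280 = 0.000003662.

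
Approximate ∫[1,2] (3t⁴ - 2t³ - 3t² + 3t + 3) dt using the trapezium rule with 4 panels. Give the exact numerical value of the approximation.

h = (2 − 1)/4 = 0.25.
Nodes t₀,…,t₄ = 1, 1.25, 1.5, 1.75, 2.
f(t) = 3t⁴ - 2t³ - 3t² + 3t + 3: f₀=4, f₁=5.48046875, f₂=9.1875, f₃=16.48046875, f₄=29.
(h/2)·[f₀ + 2f₁ + 2f₂ + 2f₃ + f₄] = 0.125·(95.296875) = 11.912109375.

11.912109375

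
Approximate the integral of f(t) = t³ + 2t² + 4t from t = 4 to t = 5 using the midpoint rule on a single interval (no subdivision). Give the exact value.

M = (b−a)·f(4.5) = 1·(149.625) = 149.625.

149.625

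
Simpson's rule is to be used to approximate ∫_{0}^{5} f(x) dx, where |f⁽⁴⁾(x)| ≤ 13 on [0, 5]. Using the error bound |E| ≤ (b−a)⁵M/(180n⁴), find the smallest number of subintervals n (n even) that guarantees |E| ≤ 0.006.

14

Need 40625/(180n⁴) ≤ 0.006.
n⁴ ≥ 40625/(180·0.006) = 37615.7 ⇒ n ≥ 13.9265, so the smallest even n is 14. (n must be even for Simpson's rule.)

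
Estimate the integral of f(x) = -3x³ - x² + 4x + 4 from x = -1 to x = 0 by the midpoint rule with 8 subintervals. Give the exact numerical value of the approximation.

2.412109375

h = (0 − (-1))/8 = 0.125.
Midpoints m₁,…,m₈ = -0.9375, -0.8125, -0.6875, -0.5625, -0.4375, -0.3125, -0.1875, -0.0625.
f(m₁)=1.843017578125, f(m₂)=1.698974609375, f(m₃)=1.752197265625, f(m₄)=1.967529296875, f(m₅)=2.309814453125, f(m₆)=2.743896484375, f(m₇)=3.234619140625, f(m₈)=3.746826171875.
h·[f(m₁) + f(m₂) + f(m₃) + f(m₄) + f(m₅) + f(m₆) + f(m₇) + f(m₈)] = 0.125·(19.296875) = 2.412109375.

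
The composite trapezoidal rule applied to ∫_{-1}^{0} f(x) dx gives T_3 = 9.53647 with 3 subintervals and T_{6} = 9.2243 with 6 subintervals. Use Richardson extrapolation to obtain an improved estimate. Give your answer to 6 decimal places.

9.120243

R = (4·T_{6} − T_3) / 3 = (4·9.2243 − 9.53647)/3 = (27.36073)/3 = 9.120243.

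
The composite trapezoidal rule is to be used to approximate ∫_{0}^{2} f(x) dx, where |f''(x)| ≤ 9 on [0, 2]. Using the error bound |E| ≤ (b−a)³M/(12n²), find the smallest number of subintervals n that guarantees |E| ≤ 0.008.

Need 72/(12n²) ≤ 0.008.
n² ≥ 72/(12·0.008) = 750 ⇒ n ≥ 27.3861, so the smallest n is 28.

28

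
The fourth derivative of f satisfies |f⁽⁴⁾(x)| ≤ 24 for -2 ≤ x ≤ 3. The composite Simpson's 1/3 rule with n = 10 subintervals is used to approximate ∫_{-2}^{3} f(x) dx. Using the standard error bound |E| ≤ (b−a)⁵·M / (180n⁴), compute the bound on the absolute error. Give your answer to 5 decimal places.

|E| ≤ (5)⁵·24 / (180·10⁴) = 75000/1800000 = 0.04167.

0.04167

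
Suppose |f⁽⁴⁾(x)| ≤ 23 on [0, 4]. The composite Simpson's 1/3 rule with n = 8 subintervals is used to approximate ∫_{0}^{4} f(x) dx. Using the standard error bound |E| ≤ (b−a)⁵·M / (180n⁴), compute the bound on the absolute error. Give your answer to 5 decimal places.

|E| ≤ (4)⁵·23 / (180·8⁴) = 23552/737280 = 0.03194.

0.03194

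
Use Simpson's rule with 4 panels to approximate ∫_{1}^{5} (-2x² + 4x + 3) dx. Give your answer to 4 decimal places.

-22.6667

h = (5 − 1)/4 = 1.
Nodes x₀,…,x₄ = 1, 2, 3, 4, 5.
f(x) = -2x² + 4x + 3: f₀=5, f₁=3, f₂=-3, f₃=-13, f₄=-27.
(h/3)·[f₀ + 4f₁ + 2f₂ + 4f₃ + f₄] = 0.333333·(-68) = -22.6667.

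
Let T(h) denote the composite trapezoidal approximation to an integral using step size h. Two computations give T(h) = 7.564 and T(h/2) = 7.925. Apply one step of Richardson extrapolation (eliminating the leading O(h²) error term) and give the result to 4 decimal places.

R = (4·T(h/2) − T(h)) / 3 = (4·7.925 − 7.564)/3 = (24.136)/3 = 8.0453.

8.0453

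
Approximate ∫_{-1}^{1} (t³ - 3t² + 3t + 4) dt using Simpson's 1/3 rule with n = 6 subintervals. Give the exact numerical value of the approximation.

h = (1 − (-1))/6 = 0.333333.
Nodes t₀,…,t₆ = -1, -0.666667, -0.333333, 0, 0.333333, 0.666667, 1.
f(t) = t³ - 3t² + 3t + 4: f₀=-3, f₁=0.370370, f₂=2.629630, f₃=4, f₄=4.703704, f₅=4.962963, f₆=5.
(h/3)·[f₀ + 4f₁ + 2f₂ + 4f₃ + 2f₄ + 4f₅ + f₆] = 0.111111·(54) = 6.

6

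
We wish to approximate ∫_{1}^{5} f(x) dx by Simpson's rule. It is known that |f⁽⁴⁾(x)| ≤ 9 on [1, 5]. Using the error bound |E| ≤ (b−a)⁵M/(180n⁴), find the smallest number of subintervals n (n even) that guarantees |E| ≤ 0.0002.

Need 9216/(180n⁴) ≤ 0.0002.
n⁴ ≥ 9216/(180·0.0002) = 256000 ⇒ n ≥ 22.4937, so the smallest even n is 24. (n must be even for Simpson's rule.)

24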